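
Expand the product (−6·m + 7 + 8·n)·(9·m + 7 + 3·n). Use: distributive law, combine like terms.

−54·m^2 + 21·m + 54·m·n + 49 + 77·n + 24·n^2

(−6·m + 7 + 8·n)·(9·m + 7 + 3·n)
= −54·m^2 − 42·m − 18·m·n + 63·m + 49 + 21·n + 72·m·n + 56·n + 24·n^2    [distributive law]
= −54·m^2 + 21·m + 54·m·n + 49 + 77·n + 24·n^2    [combine like terms]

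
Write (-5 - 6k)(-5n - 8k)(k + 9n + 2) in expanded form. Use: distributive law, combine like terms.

445kn + 225n^2 + 50n + 136k^2 + 80k + 462k^2n + 270kn^2 + 48k^3

(-5 - 6k)(-5n - 8k)(k + 9n + 2)
= (25n + 40k + 30kn + 48k^2)(k + 9n + 2)    [distributive law]
= 25kn + 225n^2 + 50n + 40k^2 + 360kn + 80k + 30k^2n + 270kn^2 + 60kn + 48k^3 + 432k^2n + 96k^2    [distributive law]
= 445kn + 225n^2 + 50n + 136k^2 + 80k + 462k^2n + 270kn^2 + 48k^3    [combine like terms]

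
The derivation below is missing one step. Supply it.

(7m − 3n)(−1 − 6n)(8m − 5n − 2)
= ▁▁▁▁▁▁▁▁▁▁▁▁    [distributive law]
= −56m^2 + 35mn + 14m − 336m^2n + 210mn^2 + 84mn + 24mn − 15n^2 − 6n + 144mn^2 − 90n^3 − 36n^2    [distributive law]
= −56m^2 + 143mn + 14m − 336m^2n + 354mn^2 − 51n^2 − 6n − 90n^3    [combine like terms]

By distributive law:

(−7m − 42mn + 3n + 18n^2)(8m − 5n − 2)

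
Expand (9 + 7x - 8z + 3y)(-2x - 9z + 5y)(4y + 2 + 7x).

(9 + 7x - 8z + 3y)(-2x - 9z + 5y)(4y + 2 + 7x)
= (-18x - 81z + 45y - 14x² - 63xz + 35xy + 16xz + 72z² - 40yz - 6xy - 27yz + 15y²)(4y + 2 + 7x)    [distributive law]
= (-18x - 81z + 45y - 14x² - 47xz + 29xy + 72z² - 67yz + 15y²)(4y + 2 + 7x)    [combine like terms]
= -72xy - 36x - 126x² - 324yz - 162z - 567xz + 180y² + 90y + 315xy - 56x²y - 28x² - 98x³ - 188xyz - 94xz - 329x²z + 116xy² + 58xy + 203x²y + 288yz² + 144z² + 504xz² - 268y²z - 134yz - 469xyz + 60y³ + 30y² + 105xy²    [distributive law]
= 301xy - 36x - 154x² - 458yz - 162z - 661xz + 210y² + 90y + 147x²y - 98x³ - 657xyz - 329x²z + 221xy² + 288yz² + 144z² + 504xz² - 268y²z + 60y³    [combine like terms]

301xy - 36x - 154x² - 458yz - 162z - 661xz + 210y² + 90y + 147x²y - 98x³ - 657xyz - 329x²z + 221xy² + 288yz² + 144z² + 504xz² - 268y²z + 60y³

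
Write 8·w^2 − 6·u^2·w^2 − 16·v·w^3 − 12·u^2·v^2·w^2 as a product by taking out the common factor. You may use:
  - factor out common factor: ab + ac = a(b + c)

2·w^2(4 − 3·u^2 − 8·v·w − 6·u^2·v^2)

8·w^2 − 6·u^2·w^2 − 16·v·w^3 − 12·u^2·v^2·w^2
= 2(4·w^2 − 3·u^2·w^2 − 8·v·w^3 − 6·u^2·v^2·w^2)    [factor out 2]
= 2·w^2(4 − 3·u^2 − 8·v·w − 6·u^2·v^2)    [factor out w^2]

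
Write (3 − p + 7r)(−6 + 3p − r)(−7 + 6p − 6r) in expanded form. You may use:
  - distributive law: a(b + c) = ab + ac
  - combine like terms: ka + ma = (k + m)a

(3 − p + 7r)(−6 + 3p − r)(−7 + 6p − 6r)
= (−18 + 9p − 3r + 6p − 3p^2 + pr − 42r + 21pr − 7r^2)(−7 + 6p − 6r)    [distributive law]
= (−18 + 15p − 45r − 3p^2 + 22pr − 7r^2)(−7 + 6p − 6r)    [combine like terms]
= 126 − 108p + 108r − 105p + 90p^2 − 90pr + 315r − 270pr + 270r^2 + 21p^2 − 18p^3 + 18p^2r − 154pr + 132p^2r − 132pr^2 + 49r^2 − 42pr^2 + 42r^3    [distributive law]
= 126 − 213p + 423r + 111p^2 − 514pr + 319r^2 − 18p^3 + 150p^2r − 174pr^2 + 42r^3    [combine like terms]

126 − 213p + 423r + 111p^2 − 514pr + 319r^2 − 18p^3 + 150p^2r − 174pr^2 + 42r^3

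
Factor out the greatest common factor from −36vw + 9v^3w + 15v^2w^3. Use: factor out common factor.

−36vw + 9v^3w + 15v^2w^3
= 3(−12vw + 3v^3w + 5v^2w^3)    [factor out 3]
= 3vw(−12 + 3v^2 + 5vw^2)    [factor out vw]

3vw(−12 + 3v^2 + 5vw^2)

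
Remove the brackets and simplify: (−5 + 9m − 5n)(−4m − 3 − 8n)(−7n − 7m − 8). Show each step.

80mn + 337m² − 49m − 545n − 120 − 705n² + 616m²n + 252m³ + 84mn² − 280n³

(−5 + 9m − 5n)(−4m − 3 − 8n)(−7n − 7m − 8)
= (20m + 15 + 40n − 36m² − 27m − 72mn + 20mn + 15n + 40n²)(−7n − 7m − 8)    [distributive law]
= (−7m + 15 + 55n − 36m² − 52mn + 40n²)(−7n − 7m − 8)    [combine like terms]
= 49mn + 49m² + 56m − 105n − 105m − 120 − 385n² − 385mn − 440n + 252m²n + 252m³ + 288m² + 364mn² + 364m²n + 416mn − 280n³ − 280mn² − 320n²    [distributive law]
= 80mn + 337m² − 49m − 545n − 120 − 705n² + 616m²n + 252m³ + 84mn² − 280n³    [combine like terms]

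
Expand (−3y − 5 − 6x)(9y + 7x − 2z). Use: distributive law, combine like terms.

−27y² − 75xy + 6yz − 45y − 35x + 10z − 42x² + 12xz

(−3y − 5 − 6x)(9y + 7x − 2z)
= −27y² − 21xy + 6yz − 45y − 35x + 10z − 54xy − 42x² + 12xz    [distributive law]
= −27y² − 75xy + 6yz − 45y − 35x + 10z − 42x² + 12xz    [combine like terms]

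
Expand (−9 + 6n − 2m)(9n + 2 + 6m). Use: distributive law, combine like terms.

(−9 + 6n − 2m)(9n + 2 + 6m)
= −81n − 18 − 54m + 54n² + 12n + 36mn − 18mn − 4m − 12m²    [distributive law]
= −69n − 18 − 58m + 54n² + 18mn − 12m²    [combine like terms]

−69n − 18 − 58m + 54n² + 18mn − 12m²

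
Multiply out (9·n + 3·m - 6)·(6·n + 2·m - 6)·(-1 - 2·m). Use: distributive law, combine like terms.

(9·n + 3·m - 6)·(6·n + 2·m - 6)·(-1 - 2·m)
= (54·n^2 + 18·m·n - 54·n + 18·m·n + 6·m^2 - 18·m - 36·n - 12·m + 36)·(-1 - 2·m)    [distributive law]
= (54·n^2 + 36·m·n - 90·n + 6·m^2 - 30·m + 36)·(-1 - 2·m)    [combine like terms]
= -54·n^2 - 108·m·n^2 - 36·m·n - 72·m^2·n + 90·n + 180·m·n - 6·m^2 - 12·m^3 + 30·m + 60·m^2 - 36 - 72·m    [distributive law]
= -54·n^2 - 108·m·n^2 + 144·m·n - 72·m^2·n + 90·n + 54·m^2 - 12·m^3 - 42·m - 36    [combine like terms]

-54·n^2 - 108·m·n^2 + 144·m·n - 72·m^2·n + 90·n + 54·m^2 - 12·m^3 - 42·m - 36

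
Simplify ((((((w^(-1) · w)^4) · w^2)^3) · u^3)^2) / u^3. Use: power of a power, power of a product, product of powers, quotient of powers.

((((((w^(-1) · w)^4) · w^2)^3) · u^3)^2) / u^3
= ((((((w^(-1) · w)^4) · w^2)^3)^2) · ((u^3)^2)) / u^3    [power of a product]
= (((((w^(-1) · w)^4) · w^2)^6) · ((u^3)^2)) / u^3    [power of a power]
= (((((w^(-1) · w)^4)^6) · ((w^2)^6)) · ((u^3)^2)) / u^3    [power of a product]
= ((((w^(-1) · w)^24) · ((w^2)^6)) · ((u^3)^2)) / u^3    [power of a power]
= (((((w^(-1))^24) · (w^24)) · ((w^2)^6)) · ((u^3)^2)) / u^3    [power of a product]
= (((w^(-24) · (w^24)) · ((w^2)^6)) · ((u^3)^2)) / u^3    [power of a power]
= ((w^0 · ((w^2)^6)) · ((u^3)^2)) / u^3    [product of powers]
= ((w^0 · w^12) · ((u^3)^2)) / u^3    [power of a power]
= (w^12 · ((u^3)^2)) / u^3    [product of powers]
= (w^12 · u^6) / u^3    [power of a power]
= u^3w^12    [quotient of powers]

u^3w^12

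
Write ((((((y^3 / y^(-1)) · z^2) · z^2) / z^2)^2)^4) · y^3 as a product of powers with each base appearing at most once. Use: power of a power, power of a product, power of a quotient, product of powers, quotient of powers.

((((((y^3 / y^(-1)) · z^2) · z^2) / z^2)^2)^4) · y^3
= (((((y^3 / y^(-1)) · z^2) · z^2) / z^2)^8) · y^3    [power of a power]
= (((((y^3 / y^(-1)) · z^2) · z^2)^8) / ((z^2)^8)) · y^3    [power of a quotient]
= (((((y^3 / y^(-1)) · z^2)^8) · ((z^2)^8)) / ((z^2)^8)) · y^3    [power of a product]
= (((((y^3 / y^(-1))^8) · ((z^2)^8)) · ((z^2)^8)) / ((z^2)^8)) · y^3    [power of a product]
= ((((((y^3)^8) / ((y^(-1))^8)) · ((z^2)^8)) · ((z^2)^8)) / ((z^2)^8)) · y^3    [power of a quotient]
= ((((y^24 / ((y^(-1))^8)) · ((z^2)^8)) · ((z^2)^8)) / ((z^2)^8)) · y^3    [power of a power]
= ((((y^24 / y^(-8)) · ((z^2)^8)) · ((z^2)^8)) / ((z^2)^8)) · y^3    [power of a power]
= (((y^32 · ((z^2)^8)) · ((z^2)^8)) / ((z^2)^8)) · y^3    [quotient of powers]
= (((y^32 · z^16) · ((z^2)^8)) / ((z^2)^8)) · y^3    [power of a power]
= (((y^32 · z^16) · z^16) / ((z^2)^8)) · y^3    [power of a power]
= (((y^32 · z^16) · z^16) / z^16) · y^3    [power of a power]
= y^35z^16    [quotient of powers; product of powers]

y^35z^16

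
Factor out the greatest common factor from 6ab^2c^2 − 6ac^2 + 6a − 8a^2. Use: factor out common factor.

6ab^2c^2 − 6ac^2 + 6a − 8a^2
= 2(3ab^2c^2 − 3ac^2 + 3a − 4a^2)    [factor out 2]
= 2a(3b^2c^2 − 3c^2 + 3 − 4a)    [factor out a]

2a(3b^2c^2 − 3c^2 + 3 − 4a)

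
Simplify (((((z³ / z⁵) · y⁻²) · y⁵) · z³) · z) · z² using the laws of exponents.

(((((z³ / z⁵) · y⁻²) · y⁵) · z³) · z) · z²
= ((((z⁻² · y⁻²) · y⁵) · z³) · z) · z²    [quotient of powers]
= y³·z⁴    [product of powers]

y³·z⁴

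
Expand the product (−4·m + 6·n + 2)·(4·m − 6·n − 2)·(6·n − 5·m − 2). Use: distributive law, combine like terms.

−336·m²·n + 80·m³ − 48·m² + 468·m·n² + 120·m·n − 12·m − 216·n³ − 72·n² + 24·n + 8

(−4·m + 6·n + 2)·(4·m − 6·n − 2)·(6·n − 5·m − 2)
= (−16·m² + 24·m·n + 8·m + 24·m·n − 36·n² − 12·n + 8·m − 12·n − 4)·(6·n − 5·m − 2)    [distributive law]
= (−16·m² + 48·m·n + 16·m − 36·n² − 24·n − 4)·(6·n − 5·m − 2)    [combine like terms]
= −96·m²·n + 80·m³ + 32·m² + 288·m·n² − 240·m²·n − 96·m·n + 96·m·n − 80·m² − 32·m − 216·n³ + 180·m·n² + 72·n² − 144·n² + 120·m·n + 48·n − 24·n + 20·m + 8    [distributive law]
= −336·m²·n + 80·m³ − 48·m² + 468·m·n² + 120·m·n − 12·m − 216·n³ − 72·n² + 24·n + 8    [combine like terms]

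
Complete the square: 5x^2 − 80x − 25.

5(x − 8)^2 − 345

5x^2 − 80x − 25
= 5(x^2 − 16x) − 25    [factor out 5 from the x-terms]
= 5(x^2 − 16x + 64 − 64) − 25    [add and subtract 64 inside the bracket]
= 5(x − 8)^2 − 320 − 25    [perfect-square identity]
= 5(x − 8)^2 − 345    [combine constants]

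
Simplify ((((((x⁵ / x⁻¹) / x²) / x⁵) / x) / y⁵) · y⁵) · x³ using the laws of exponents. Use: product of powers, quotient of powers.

((((((x⁵ / x⁻¹) / x²) / x⁵) / x) / y⁵) · y⁵) · x³
= (((((x⁶ / x²) / x⁵) / x) / y⁵) · y⁵) · x³    [quotient of powers]
= ((((x⁴ / x⁵) / x) / y⁵) · y⁵) · x³    [quotient of powers]
= (((x⁻¹ / x) / y⁵) · y⁵) · x³    [quotient of powers]
= ((x⁻² / y⁵) · y⁵) · x³    [quotient of powers]
= x    [quotient of powers; product of powers]

x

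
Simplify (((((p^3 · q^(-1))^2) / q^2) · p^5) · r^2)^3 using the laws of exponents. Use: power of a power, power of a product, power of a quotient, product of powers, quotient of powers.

p^33q^(-12)r^6

(((((p^3 · q^(-1))^2) / q^2) · p^5) · r^2)^3
= (((((p^3 · q^(-1))^2) / q^2) · p^5)^3) · ((r^2)^3)    [power of a product]
= (((((p^3 · q^(-1))^2) / q^2)^3) · ((p^5)^3)) · ((r^2)^3)    [power of a product]
= (((((p^3 · q^(-1))^2)^3) / ((q^2)^3)) · ((p^5)^3)) · ((r^2)^3)    [power of a quotient]
= ((((p^3 · q^(-1))^6) / ((q^2)^3)) · ((p^5)^3)) · ((r^2)^3)    [power of a power]
= (((((p^3)^6) · ((q^(-1))^6)) / ((q^2)^3)) · ((p^5)^3)) · ((r^2)^3)    [power of a product]
= (((p^18 · ((q^(-1))^6)) / ((q^2)^3)) · ((p^5)^3)) · ((r^2)^3)    [power of a power]
= (((p^18 · q^(-6)) / ((q^2)^3)) · ((p^5)^3)) · ((r^2)^3)    [power of a power]
= (((p^18 · q^(-6)) / q^6) · ((p^5)^3)) · ((r^2)^3)    [power of a power]
= (((p^18 · q^(-6)) / q^6) · p^15) · ((r^2)^3)    [power of a power]
= (((p^18 · q^(-6)) / q^6) · p^15) · r^6    [power of a power]
= p^33q^(-12)r^6    [quotient of powers; product of powers]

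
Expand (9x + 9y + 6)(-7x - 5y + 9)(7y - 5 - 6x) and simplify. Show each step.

(9x + 9y + 6)(-7x - 5y + 9)(7y - 5 - 6x)
= (-63x^2 - 45xy + 81x - 63xy - 45y^2 + 81y - 42x - 30y + 54)(7y - 5 - 6x)    [distributive law]
= (-63x^2 - 108xy + 39x - 45y^2 + 51y + 54)(7y - 5 - 6x)    [combine like terms]
= -441x^2y + 315x^2 + 378x^3 - 756xy^2 + 540xy + 648x^2y + 273xy - 195x - 234x^2 - 315y^3 + 225y^2 + 270xy^2 + 357y^2 - 255y - 306xy + 378y - 270 - 324x    [distributive law]
= 207x^2y + 81x^2 + 378x^3 - 486xy^2 + 507xy - 519x - 315y^3 + 582y^2 + 123y - 270    [combine like terms]

207x^2y + 81x^2 + 378x^3 - 486xy^2 + 507xy - 519x - 315y^3 + 582y^2 + 123y - 270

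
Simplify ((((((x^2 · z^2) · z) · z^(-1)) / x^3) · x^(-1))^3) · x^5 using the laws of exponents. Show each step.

x^(-1)z^6

((((((x^2 · z^2) · z) · z^(-1)) / x^3) · x^(-1))^3) · x^5
= ((((((x^2 · z^2) · z) · z^(-1)) / x^3)^3) · ((x^(-1))^3)) · x^5    [power of a product]
= ((((((x^2 · z^2) · z) · z^(-1))^3) / ((x^3)^3)) · ((x^(-1))^3)) · x^5    [power of a quotient]
= ((((((x^2 · z^2) · z)^3) · ((z^(-1))^3)) / ((x^3)^3)) · ((x^(-1))^3)) · x^5    [power of a product]
= ((((((x^2 · z^2)^3) · (z^3)) · ((z^(-1))^3)) / ((x^3)^3)) · ((x^(-1))^3)) · x^5    [power of a product]
= (((((((x^2)^3) · ((z^2)^3)) · (z^3)) · ((z^(-1))^3)) / ((x^3)^3)) · ((x^(-1))^3)) · x^5    [power of a product]
= (((((x^6 · ((z^2)^3)) · (z^3)) · ((z^(-1))^3)) / ((x^3)^3)) · ((x^(-1))^3)) · x^5    [power of a power]
= (((((x^6 · z^6) · (z^3)) · ((z^(-1))^3)) / ((x^3)^3)) · ((x^(-1))^3)) · x^5    [power of a power]
= (((((x^6 · z^6) · z^3) · z^(-3)) / ((x^3)^3)) · ((x^(-1))^3)) · x^5    [power of a power]
= (((((x^6 · z^6) · z^3) · z^(-3)) / x^9) · ((x^(-1))^3)) · x^5    [power of a power]
= (((((x^6 · z^6) · z^3) · z^(-3)) / x^9) · x^(-3)) · x^5    [power of a power]
= x^(-1)z^6    [quotient of powers; product of powers]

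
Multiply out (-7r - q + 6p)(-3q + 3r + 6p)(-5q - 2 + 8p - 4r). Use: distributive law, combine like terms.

-102q^2r - 36qr + 360pqr + 33qr^2 + 42r^2 - 72pr^2 + 84r^3 + 48pr - 336p^2r - 15q^3 - 6q^2 + 144pq^2 + 48pq - 372p^2q - 72p^2 + 288p^3

(-7r - q + 6p)(-3q + 3r + 6p)(-5q - 2 + 8p - 4r)
= (21qr - 21r^2 - 42pr + 3q^2 - 3qr - 6pq - 18pq + 18pr + 36p^2)(-5q - 2 + 8p - 4r)    [distributive law]
= (18qr - 21r^2 - 24pr + 3q^2 - 24pq + 36p^2)(-5q - 2 + 8p - 4r)    [combine like terms]
= -90q^2r - 36qr + 144pqr - 72qr^2 + 105qr^2 + 42r^2 - 168pr^2 + 84r^3 + 120pqr + 48pr - 192p^2r + 96pr^2 - 15q^3 - 6q^2 + 24pq^2 - 12q^2r + 120pq^2 + 48pq - 192p^2q + 96pqr - 180p^2q - 72p^2 + 288p^3 - 144p^2r    [distributive law]
= -102q^2r - 36qr + 360pqr + 33qr^2 + 42r^2 - 72pr^2 + 84r^3 + 48pr - 336p^2r - 15q^3 - 6q^2 + 144pq^2 + 48pq - 372p^2q - 72p^2 + 288p^3    [combine like terms]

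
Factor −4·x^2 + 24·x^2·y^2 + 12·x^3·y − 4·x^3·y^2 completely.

−4·x^2 + 24·x^2·y^2 + 12·x^3·y − 4·x^3·y^2
= 4(−x^2 + 6·x^2·y^2 + 3·x^3·y − x^3·y^2)    [factor out 4]
= 4·x^2(−1 + 6·y^2 + 3·x·y − x·y^2)    [factor out x^2]

4·x^2(−1 + 6·y^2 + 3·x·y − x·y^2)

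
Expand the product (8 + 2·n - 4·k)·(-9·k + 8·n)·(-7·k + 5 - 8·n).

(8 + 2·n - 4·k)·(-9·k + 8·n)·(-7·k + 5 - 8·n)
= (-72·k + 64·n - 18·k·n + 16·n^2 + 36·k^2 - 32·k·n)·(-7·k + 5 - 8·n)    [distributive law]
= (-72·k + 64·n - 50·k·n + 16·n^2 + 36·k^2)·(-7·k + 5 - 8·n)    [combine like terms]
= 504·k^2 - 360·k + 576·k·n - 448·k·n + 320·n - 512·n^2 + 350·k^2·n - 250·k·n + 400·k·n^2 - 112·k·n^2 + 80·n^2 - 128·n^3 - 252·k^3 + 180·k^2 - 288·k^2·n    [distributive law]
= 684·k^2 - 360·k - 122·k·n + 320·n - 432·n^2 + 62·k^2·n + 288·k·n^2 - 128·n^3 - 252·k^3    [combine like terms]

684·k^2 - 360·k - 122·k·n + 320·n - 432·n^2 + 62·k^2·n + 288·k·n^2 - 128·n^3 - 252·k^3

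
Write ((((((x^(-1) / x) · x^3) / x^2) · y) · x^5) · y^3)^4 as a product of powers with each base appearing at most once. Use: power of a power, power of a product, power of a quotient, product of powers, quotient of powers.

((((((x^(-1) / x) · x^3) / x^2) · y) · x^5) · y^3)^4
= ((((((x^(-1) / x) · x^3) / x^2) · y) · x^5)^4) · ((y^3)^4)    [power of a product]
= ((((((x^(-1) / x) · x^3) / x^2) · y)^4) · ((x^5)^4)) · ((y^3)^4)    [power of a product]
= ((((((x^(-1) / x) · x^3) / x^2)^4) · (y^4)) · ((x^5)^4)) · ((y^3)^4)    [power of a product]
= ((((((x^(-1) / x) · x^3)^4) / ((x^2)^4)) · (y^4)) · ((x^5)^4)) · ((y^3)^4)    [power of a quotient]
= ((((((x^(-1) / x)^4) · ((x^3)^4)) / ((x^2)^4)) · (y^4)) · ((x^5)^4)) · ((y^3)^4)    [power of a product]
= (((((((x^(-1))^4) / (x^4)) · ((x^3)^4)) / ((x^2)^4)) · (y^4)) · ((x^5)^4)) · ((y^3)^4)    [power of a quotient]
= (((((x^(-4) / (x^4)) · ((x^3)^4)) / ((x^2)^4)) · (y^4)) · ((x^5)^4)) · ((y^3)^4)    [power of a power]
= ((((x^(-8) · ((x^3)^4)) / ((x^2)^4)) · (y^4)) · ((x^5)^4)) · ((y^3)^4)    [quotient of powers]
= ((((x^(-8) · x^12) / ((x^2)^4)) · (y^4)) · ((x^5)^4)) · ((y^3)^4)    [power of a power]
= (((x^4 / ((x^2)^4)) · (y^4)) · ((x^5)^4)) · ((y^3)^4)    [product of powers]
= (((x^4 / x^8) · (y^4)) · ((x^5)^4)) · ((y^3)^4)    [power of a power]
= ((x^(-4) · (y^4)) · ((x^5)^4)) · ((y^3)^4)    [quotient of powers]
= ((x^(-4) · y^4) · x^20) · ((y^3)^4)    [power of a power]
= ((x^(-4) · y^4) · x^20) · y^12    [power of a power]
= x^16y^16    [product of powers]

x^16y^16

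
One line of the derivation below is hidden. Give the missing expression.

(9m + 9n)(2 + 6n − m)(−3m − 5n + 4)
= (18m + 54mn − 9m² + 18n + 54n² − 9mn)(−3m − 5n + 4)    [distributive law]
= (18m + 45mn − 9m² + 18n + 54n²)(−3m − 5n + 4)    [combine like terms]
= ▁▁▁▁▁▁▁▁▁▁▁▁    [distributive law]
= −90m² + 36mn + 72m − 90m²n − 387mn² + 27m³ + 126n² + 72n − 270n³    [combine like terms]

By distributive law:

−54m² − 90mn + 72m − 135m²n − 225mn² + 180mn + 27m³ + 45m²n − 36m² − 54mn − 90n² + 72n − 162mn² − 270n³ + 216n²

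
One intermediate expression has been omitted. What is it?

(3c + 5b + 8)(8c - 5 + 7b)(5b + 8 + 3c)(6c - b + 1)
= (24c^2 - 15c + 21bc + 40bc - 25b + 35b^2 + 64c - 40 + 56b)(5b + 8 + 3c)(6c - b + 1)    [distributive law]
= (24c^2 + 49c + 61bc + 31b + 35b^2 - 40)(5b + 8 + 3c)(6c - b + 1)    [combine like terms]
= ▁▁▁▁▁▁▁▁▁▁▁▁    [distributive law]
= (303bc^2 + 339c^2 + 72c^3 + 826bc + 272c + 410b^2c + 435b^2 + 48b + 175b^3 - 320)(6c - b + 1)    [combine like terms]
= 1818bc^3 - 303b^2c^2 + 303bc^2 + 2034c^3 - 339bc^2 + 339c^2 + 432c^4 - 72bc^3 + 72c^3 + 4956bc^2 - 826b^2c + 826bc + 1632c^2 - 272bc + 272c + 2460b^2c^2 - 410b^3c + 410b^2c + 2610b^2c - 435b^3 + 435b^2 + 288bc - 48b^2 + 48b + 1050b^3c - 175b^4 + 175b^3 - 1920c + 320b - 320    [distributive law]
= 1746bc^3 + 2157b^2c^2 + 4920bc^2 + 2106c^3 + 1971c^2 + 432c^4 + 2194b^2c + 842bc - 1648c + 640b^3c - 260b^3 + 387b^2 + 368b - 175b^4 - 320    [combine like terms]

Applying distributive law to the line above:

(120bc^2 + 192c^2 + 72c^3 + 245bc + 392c + 147c^2 + 305b^2c + 488bc + 183bc^2 + 155b^2 + 248b + 93bc + 175b^3 + 280b^2 + 105b^2c - 200b - 320 - 120c)(6c - b + 1)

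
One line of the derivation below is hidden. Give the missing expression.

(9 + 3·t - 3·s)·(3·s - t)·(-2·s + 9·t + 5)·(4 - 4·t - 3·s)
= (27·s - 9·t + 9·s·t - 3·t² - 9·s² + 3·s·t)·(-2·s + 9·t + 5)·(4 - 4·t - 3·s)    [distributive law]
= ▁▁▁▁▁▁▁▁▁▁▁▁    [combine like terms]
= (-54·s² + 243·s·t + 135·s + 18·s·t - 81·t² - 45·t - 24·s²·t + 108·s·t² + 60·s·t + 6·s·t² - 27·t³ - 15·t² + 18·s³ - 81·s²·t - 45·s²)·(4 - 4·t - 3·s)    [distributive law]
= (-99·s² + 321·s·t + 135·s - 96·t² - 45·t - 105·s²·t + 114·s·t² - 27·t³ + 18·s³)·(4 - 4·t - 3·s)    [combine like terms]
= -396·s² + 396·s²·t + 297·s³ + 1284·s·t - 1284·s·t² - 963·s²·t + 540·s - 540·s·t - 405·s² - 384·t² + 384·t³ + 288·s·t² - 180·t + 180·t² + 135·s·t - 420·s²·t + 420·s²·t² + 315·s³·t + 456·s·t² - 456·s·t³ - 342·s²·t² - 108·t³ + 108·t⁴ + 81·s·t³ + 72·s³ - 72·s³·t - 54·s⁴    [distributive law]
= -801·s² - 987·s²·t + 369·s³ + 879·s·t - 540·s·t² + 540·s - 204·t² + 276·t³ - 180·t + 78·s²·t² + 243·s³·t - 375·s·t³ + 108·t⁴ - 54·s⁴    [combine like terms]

By combine like terms:

(27·s - 9·t + 12·s·t - 3·t² - 9·s²)·(-2·s + 9·t + 5)·(4 - 4·t - 3·s)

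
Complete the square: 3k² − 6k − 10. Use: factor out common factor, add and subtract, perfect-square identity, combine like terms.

3(k − 1)² − 13

3k² − 6k − 10
= 3(k² − 2k) − 10    [factor out 3 from the k-terms]
= 3(k² − 2k + 1 − 1) − 10    [add and subtract 1 inside the bracket]
= 3(k − 1)² − 3 − 10    [perfect-square identity]
= 3(k − 1)² − 13    [combine constants]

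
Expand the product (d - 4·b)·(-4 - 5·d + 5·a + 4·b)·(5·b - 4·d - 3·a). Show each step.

(d - 4·b)·(-4 - 5·d + 5·a + 4·b)·(5·b - 4·d - 3·a)
= (-4·d - 5·d² + 5·a·d + 4·b·d + 16·b + 20·b·d - 20·a·b - 16·b²)·(5·b - 4·d - 3·a)    [distributive law]
= (-4·d - 5·d² + 5·a·d + 24·b·d + 16·b - 20·a·b - 16·b²)·(5·b - 4·d - 3·a)    [combine like terms]
= -20·b·d + 16·d² + 12·a·d - 25·b·d² + 20·d³ + 15·a·d² + 25·a·b·d - 20·a·d² - 15·a²·d + 120·b²·d - 96·b·d² - 72·a·b·d + 80·b² - 64·b·d - 48·a·b - 100·a·b² + 80·a·b·d + 60·a²·b - 80·b³ + 64·b²·d + 48·a·b²    [distributive law]
= -84·b·d + 16·d² + 12·a·d - 121·b·d² + 20·d³ - 5·a·d² + 33·a·b·d - 15·a²·d + 184·b²·d + 80·b² - 48·a·b - 52·a·b² + 60·a²·b - 80·b³    [combine like terms]

-84·b·d + 16·d² + 12·a·d - 121·b·d² + 20·d³ - 5·a·d² + 33·a·b·d - 15·a²·d + 184·b²·d + 80·b² - 48·a·b - 52·a·b² + 60·a²·b - 80·b³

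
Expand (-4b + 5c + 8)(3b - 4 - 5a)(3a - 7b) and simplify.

-176ab^2 + 84b^3 + 400ab - 280b^2 + 60a^2b + 220abc - 105b^2c - 60ac + 140bc - 75a^2c - 96a + 224b - 120a^2

(-4b + 5c + 8)(3b - 4 - 5a)(3a - 7b)
= (-12b^2 + 16b + 20ab + 15bc - 20c - 25ac + 24b - 32 - 40a)(3a - 7b)    [distributive law]
= (-12b^2 + 40b + 20ab + 15bc - 20c - 25ac - 32 - 40a)(3a - 7b)    [combine like terms]
= -36ab^2 + 84b^3 + 120ab - 280b^2 + 60a^2b - 140ab^2 + 45abc - 105b^2c - 60ac + 140bc - 75a^2c + 175abc - 96a + 224b - 120a^2 + 280ab    [distributive law]
= -176ab^2 + 84b^3 + 400ab - 280b^2 + 60a^2b + 220abc - 105b^2c - 60ac + 140bc - 75a^2c - 96a + 224b - 120a^2    [combine like terms]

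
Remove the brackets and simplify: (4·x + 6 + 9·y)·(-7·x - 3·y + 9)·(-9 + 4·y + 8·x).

(4·x + 6 + 9·y)·(-7·x - 3·y + 9)·(-9 + 4·y + 8·x)
= (-28·x^2 - 12·x·y + 36·x - 42·x - 18·y + 54 - 63·x·y - 27·y^2 + 81·y)·(-9 + 4·y + 8·x)    [distributive law]
= (-28·x^2 - 75·x·y - 6·x + 63·y + 54 - 27·y^2)·(-9 + 4·y + 8·x)    [combine like terms]
= 252·x^2 - 112·x^2·y - 224·x^3 + 675·x·y - 300·x·y^2 - 600·x^2·y + 54·x - 24·x·y - 48·x^2 - 567·y + 252·y^2 + 504·x·y - 486 + 216·y + 432·x + 243·y^2 - 108·y^3 - 216·x·y^2    [distributive law]
= 204·x^2 - 712·x^2·y - 224·x^3 + 1155·x·y - 516·x·y^2 + 486·x - 351·y + 495·y^2 - 486 - 108·y^3    [combine like terms]

204·x^2 - 712·x^2·y - 224·x^3 + 1155·x·y - 516·x·y^2 + 486·x - 351·y + 495·y^2 - 486 - 108·y^3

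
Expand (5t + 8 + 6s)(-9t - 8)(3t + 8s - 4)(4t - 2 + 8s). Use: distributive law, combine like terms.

(5t + 8 + 6s)(-9t - 8)(3t + 8s - 4)(4t - 2 + 8s)
= (-45t^2 - 40t - 72t - 64 - 54st - 48s)(3t + 8s - 4)(4t - 2 + 8s)    [distributive law]
= (-45t^2 - 112t - 64 - 54st - 48s)(3t + 8s - 4)(4t - 2 + 8s)    [combine like terms]
= (-135t^3 - 360st^2 + 180t^2 - 336t^2 - 896st + 448t - 192t - 512s + 256 - 162st^2 - 432s^2t + 216st - 144st - 384s^2 + 192s)(4t - 2 + 8s)    [distributive law]
= (-135t^3 - 522st^2 - 156t^2 - 824st + 256t - 320s + 256 - 432s^2t - 384s^2)(4t - 2 + 8s)    [combine like terms]
= -540t^4 + 270t^3 - 1080st^3 - 2088st^3 + 1044st^2 - 4176s^2t^2 - 624t^3 + 312t^2 - 1248st^2 - 3296st^2 + 1648st - 6592s^2t + 1024t^2 - 512t + 2048st - 1280st + 640s - 2560s^2 + 1024t - 512 + 2048s - 1728s^2t^2 + 864s^2t - 3456s^3t - 1536s^2t + 768s^2 - 3072s^3    [distributive law]
= -540t^4 - 354t^3 - 3168st^3 - 3500st^2 - 5904s^2t^2 + 1336t^2 + 2416st - 7264s^2t + 512t + 2688s - 1792s^2 - 512 - 3456s^3t - 3072s^3    [combine like terms]

-540t^4 - 354t^3 - 3168st^3 - 3500st^2 - 5904s^2t^2 + 1336t^2 + 2416st - 7264s^2t + 512t + 2688s - 1792s^2 - 512 - 3456s^3t - 3072s^3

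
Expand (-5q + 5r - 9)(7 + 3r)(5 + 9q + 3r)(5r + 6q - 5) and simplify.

(-5q + 5r - 9)(7 + 3r)(5 + 9q + 3r)(5r + 6q - 5)
= (-35q - 15qr + 35r + 15r^2 - 63 - 27r)(5 + 9q + 3r)(5r + 6q - 5)    [distributive law]
= (-35q - 15qr + 8r + 15r^2 - 63)(5 + 9q + 3r)(5r + 6q - 5)    [combine like terms]
= (-175q - 315q^2 - 105qr - 75qr - 135q^2r - 45qr^2 + 40r + 72qr + 24r^2 + 75r^2 + 135qr^2 + 45r^3 - 315 - 567q - 189r)(5r + 6q - 5)    [distributive law]
= (-742q - 315q^2 - 108qr - 135q^2r + 90qr^2 - 149r + 99r^2 + 45r^3 - 315)(5r + 6q - 5)    [combine like terms]
= -3710qr - 4452q^2 + 3710q - 1575q^2r - 1890q^3 + 1575q^2 - 540qr^2 - 648q^2r + 540qr - 675q^2r^2 - 810q^3r + 675q^2r + 450qr^3 + 540q^2r^2 - 450qr^2 - 745r^2 - 894qr + 745r + 495r^3 + 594qr^2 - 495r^2 + 225r^4 + 270qr^3 - 225r^3 - 1575r - 1890q + 1575    [distributive law]
= -4064qr - 2877q^2 + 1820q - 1548q^2r - 1890q^3 - 396qr^2 - 135q^2r^2 - 810q^3r + 720qr^3 - 1240r^2 - 830r + 270r^3 + 225r^4 + 1575    [combine like terms]

-4064qr - 2877q^2 + 1820q - 1548q^2r - 1890q^3 - 396qr^2 - 135q^2r^2 - 810q^3r + 720qr^3 - 1240r^2 - 830r + 270r^3 + 225r^4 + 1575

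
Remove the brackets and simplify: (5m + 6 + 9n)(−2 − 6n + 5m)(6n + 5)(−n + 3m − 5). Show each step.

−2427mn^2 − 290m^2n − 2101mn − 325m^2 − 680m − 1062mn^3 + 120m^2n^2 + 450m^3n + 375m^3 + 3312n^2 + 1770n + 300 + 2214n^3 + 324n^4

(5m + 6 + 9n)(−2 − 6n + 5m)(6n + 5)(−n + 3m − 5)
= (−10m − 30mn + 25m^2 − 12 − 36n + 30m − 18n − 54n^2 + 45mn)(6n + 5)(−n + 3m − 5)    [distributive law]
= (20m + 15mn + 25m^2 − 12 − 54n − 54n^2)(6n + 5)(−n + 3m − 5)    [combine like terms]
= (120mn + 100m + 90mn^2 + 75mn + 150m^2n + 125m^2 − 72n − 60 − 324n^2 − 270n − 324n^3 − 270n^2)(−n + 3m − 5)    [distributive law]
= (195mn + 100m + 90mn^2 + 150m^2n + 125m^2 − 342n − 60 − 594n^2 − 324n^3)(−n + 3m − 5)    [combine like terms]
= −195mn^2 + 585m^2n − 975mn − 100mn + 300m^2 − 500m − 90mn^3 + 270m^2n^2 − 450mn^2 − 150m^2n^2 + 450m^3n − 750m^2n − 125m^2n + 375m^3 − 625m^2 + 342n^2 − 1026mn + 1710n + 60n − 180m + 300 + 594n^3 − 1782mn^2 + 2970n^2 + 324n^4 − 972mn^3 + 1620n^3    [distributive law]
= −2427mn^2 − 290m^2n − 2101mn − 325m^2 − 680m − 1062mn^3 + 120m^2n^2 + 450m^3n + 375m^3 + 3312n^2 + 1770n + 300 + 2214n^3 + 324n^4    [combine like terms]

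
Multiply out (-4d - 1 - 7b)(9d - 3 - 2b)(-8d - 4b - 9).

288d³ + 584bd² + 300d² + 299bd - 51d + 108b²d - 219b - 27 - 218b² - 56b³

(-4d - 1 - 7b)(9d - 3 - 2b)(-8d - 4b - 9)
= (-36d² + 12d + 8bd - 9d + 3 + 2b - 63bd + 21b + 14b²)(-8d - 4b - 9)    [distributive law]
= (-36d² + 3d - 55bd + 3 + 23b + 14b²)(-8d - 4b - 9)    [combine like terms]
= 288d³ + 144bd² + 324d² - 24d² - 12bd - 27d + 440bd² + 220b²d + 495bd - 24d - 12b - 27 - 184bd - 92b² - 207b - 112b²d - 56b³ - 126b²    [distributive law]
= 288d³ + 584bd² + 300d² + 299bd - 51d + 108b²d - 219b - 27 - 218b² - 56b³    [combine like terms]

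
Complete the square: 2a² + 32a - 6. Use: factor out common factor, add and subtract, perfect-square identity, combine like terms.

2(a + 8)² - 134

2a² + 32a - 6
= 2(a² + 16a) - 6    [factor out 2 from the a-terms]
= 2(a² + 16a + 64 - 64) - 6    [add and subtract 64 inside the bracket]
= 2(a + 8)² - 128 - 6    [perfect-square identity]
= 2(a + 8)² - 134    [combine constants]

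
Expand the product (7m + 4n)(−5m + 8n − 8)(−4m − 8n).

140m^3 + 136m^2n − 416mn^2 + 224m^2 + 576mn − 256n^3 + 256n^2

(7m + 4n)(−5m + 8n − 8)(−4m − 8n)
= (−35m^2 + 56mn − 56m − 20mn + 32n^2 − 32n)(−4m − 8n)    [distributive law]
= (−35m^2 + 36mn − 56m + 32n^2 − 32n)(−4m − 8n)    [combine like terms]
= 140m^3 + 280m^2n − 144m^2n − 288mn^2 + 224m^2 + 448mn − 128mn^2 − 256n^3 + 128mn + 256n^2    [distributive law]
= 140m^3 + 136m^2n − 416mn^2 + 224m^2 + 576mn − 256n^3 + 256n^2    [combine like terms]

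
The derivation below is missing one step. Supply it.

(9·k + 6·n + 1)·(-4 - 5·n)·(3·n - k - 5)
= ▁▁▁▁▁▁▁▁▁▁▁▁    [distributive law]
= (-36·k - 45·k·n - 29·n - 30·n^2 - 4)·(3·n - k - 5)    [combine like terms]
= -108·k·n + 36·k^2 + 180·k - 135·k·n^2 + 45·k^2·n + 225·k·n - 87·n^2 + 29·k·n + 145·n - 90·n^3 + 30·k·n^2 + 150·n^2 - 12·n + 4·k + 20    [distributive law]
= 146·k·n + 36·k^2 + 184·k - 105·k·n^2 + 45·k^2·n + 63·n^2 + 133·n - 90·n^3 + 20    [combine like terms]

After distributive law, the bracketed line is:

(-36·k - 45·k·n - 24·n - 30·n^2 - 4 - 5·n)·(3·n - k - 5)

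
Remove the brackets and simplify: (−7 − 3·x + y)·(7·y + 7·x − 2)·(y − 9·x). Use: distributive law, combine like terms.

−51·y² + 416·x·y + 387·x² + 14·y − 126·x − 77·x·y² + 105·x²·y + 189·x³ + 7·y³

(−7 − 3·x + y)·(7·y + 7·x − 2)·(y − 9·x)
= (−49·y − 49·x + 14 − 21·x·y − 21·x² + 6·x + 7·y² + 7·x·y − 2·y)·(y − 9·x)    [distributive law]
= (−51·y − 43·x + 14 − 14·x·y − 21·x² + 7·y²)·(y − 9·x)    [combine like terms]
= −51·y² + 459·x·y − 43·x·y + 387·x² + 14·y − 126·x − 14·x·y² + 126·x²·y − 21·x²·y + 189·x³ + 7·y³ − 63·x·y²    [distributive law]
= −51·y² + 416·x·y + 387·x² + 14·y − 126·x − 77·x·y² + 105·x²·y + 189·x³ + 7·y³    [combine like terms]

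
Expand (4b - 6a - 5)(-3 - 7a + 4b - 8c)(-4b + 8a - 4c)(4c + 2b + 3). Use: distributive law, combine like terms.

(4b - 6a - 5)(-3 - 7a + 4b - 8c)(-4b + 8a - 4c)(4c + 2b + 3)
= (-12b - 28ab + 16b² - 32bc + 18a + 42a² - 24ab + 48ac + 15 + 35a - 20b + 40c)(-4b + 8a - 4c)(4c + 2b + 3)    [distributive law]
= (-32b - 52ab + 16b² - 32bc + 53a + 42a² + 48ac + 15 + 40c)(-4b + 8a - 4c)(4c + 2b + 3)    [combine like terms]
= (128b² - 256ab + 128bc + 208ab² - 416a²b + 208abc - 64b³ + 128ab² - 64b²c + 128b²c - 256abc + 128bc² - 212ab + 424a² - 212ac - 168a²b + 336a³ - 168a²c - 192abc + 384a²c - 192ac² - 60b + 120a - 60c - 160bc + 320ac - 160c²)(4c + 2b + 3)    [distributive law]
= (128b² - 468ab - 32bc + 336ab² - 584a²b - 240abc - 64b³ + 64b²c + 128bc² + 424a² + 108ac + 336a³ + 216a²c - 192ac² - 60b + 120a - 60c - 160c²)(4c + 2b + 3)    [combine like terms]
= 512b²c + 256b³ + 384b² - 1872abc - 936ab² - 1404ab - 128bc² - 64b²c - 96bc + 1344ab²c + 672ab³ + 1008ab² - 2336a²bc - 1168a²b² - 1752a²b - 960abc² - 480ab²c - 720abc - 256b³c - 128b⁴ - 192b³ + 256b²c² + 128b³c + 192b²c + 512bc³ + 256b²c² + 384bc² + 1696a²c + 848a²b + 1272a² + 432ac² + 216abc + 324ac + 1344a³c + 672a³b + 1008a³ + 864a²c² + 432a²bc + 648a²c - 768ac³ - 384abc² - 576ac² - 240bc - 120b² - 180b + 480ac + 240ab + 360a - 240c² - 120bc - 180c - 640c³ - 320bc² - 480c²    [distributive law]
= 640b²c + 64b³ + 264b² - 2376abc + 72ab² - 1164ab - 64bc² - 456bc + 864ab²c + 672ab³ - 1904a²bc - 1168a²b² - 904a²b - 1344abc² - 128b³c - 128b⁴ + 512b²c² + 512bc³ + 2344a²c + 1272a² - 144ac² + 804ac + 1344a³c + 672a³b + 1008a³ + 864a²c² - 768ac³ - 180b + 360a - 720c² - 180c - 640c³    [combine like terms]

640b²c + 64b³ + 264b² - 2376abc + 72ab² - 1164ab - 64bc² - 456bc + 864ab²c + 672ab³ - 1904a²bc - 1168a²b² - 904a²b - 1344abc² - 128b³c - 128b⁴ + 512b²c² + 512bc³ + 2344a²c + 1272a² - 144ac² + 804ac + 1344a³c + 672a³b + 1008a³ + 864a²c² - 768ac³ - 180b + 360a - 720c² - 180c - 640c³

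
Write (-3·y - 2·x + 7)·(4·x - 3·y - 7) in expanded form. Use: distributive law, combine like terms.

(-3·y - 2·x + 7)·(4·x - 3·y - 7)
= -12·x·y + 9·y^2 + 21·y - 8·x^2 + 6·x·y + 14·x + 28·x - 21·y - 49    [distributive law]
= -6·x·y + 9·y^2 - 8·x^2 + 42·x - 49    [combine like terms]

-6·x·y + 9·y^2 - 8·x^2 + 42·x - 49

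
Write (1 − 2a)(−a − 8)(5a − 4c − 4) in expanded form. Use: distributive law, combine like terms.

67a^2 − 60ac − 100a + 32c + 32 + 10a^3 − 8a^2c

(1 − 2a)(−a − 8)(5a − 4c − 4)
= (−a − 8 + 2a^2 + 16a)(5a − 4c − 4)    [distributive law]
= (15a − 8 + 2a^2)(5a − 4c − 4)    [combine like terms]
= 75a^2 − 60ac − 60a − 40a + 32c + 32 + 10a^3 − 8a^2c − 8a^2    [distributive law]
= 67a^2 − 60ac − 100a + 32c + 32 + 10a^3 − 8a^2c    [combine like terms]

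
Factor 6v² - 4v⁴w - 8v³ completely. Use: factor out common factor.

2v²(3 - 2v²w - 4v)

6v² - 4v⁴w - 8v³
= 2(3v² - 2v⁴w - 4v³)    [factor out 2]
= 2v²(3 - 2v²w - 4v)    [factor out v²]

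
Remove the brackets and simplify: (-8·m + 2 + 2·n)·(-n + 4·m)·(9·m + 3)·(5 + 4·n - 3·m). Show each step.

(-8·m + 2 + 2·n)·(-n + 4·m)·(9·m + 3)·(5 + 4·n - 3·m)
= (8·m·n - 32·m² - 2·n + 8·m - 2·n² + 8·m·n)·(9·m + 3)·(5 + 4·n - 3·m)    [distributive law]
= (16·m·n - 32·m² - 2·n + 8·m - 2·n²)·(9·m + 3)·(5 + 4·n - 3·m)    [combine like terms]
= (144·m²·n + 48·m·n - 288·m³ - 96·m² - 18·m·n - 6·n + 72·m² + 24·m - 18·m·n² - 6·n²)·(5 + 4·n - 3·m)    [distributive law]
= (144·m²·n + 30·m·n - 288·m³ - 24·m² - 6·n + 24·m - 18·m·n² - 6·n²)·(5 + 4·n - 3·m)    [combine like terms]
= 720·m²·n + 576·m²·n² - 432·m³·n + 150·m·n + 120·m·n² - 90·m²·n - 1440·m³ - 1152·m³·n + 864·m⁴ - 120·m² - 96·m²·n + 72·m³ - 30·n - 24·n² + 18·m·n + 120·m + 96·m·n - 72·m² - 90·m·n² - 72·m·n³ + 54·m²·n² - 30·n² - 24·n³ + 18·m·n²    [distributive law]
= 534·m²·n + 630·m²·n² - 1584·m³·n + 264·m·n + 48·m·n² - 1368·m³ + 864·m⁴ - 192·m² - 30·n - 54·n² + 120·m - 72·m·n³ - 24·n³    [combine like terms]

534·m²·n + 630·m²·n² - 1584·m³·n + 264·m·n + 48·m·n² - 1368·m³ + 864·m⁴ - 192·m² - 30·n - 54·n² + 120·m - 72·m·n³ - 24·n³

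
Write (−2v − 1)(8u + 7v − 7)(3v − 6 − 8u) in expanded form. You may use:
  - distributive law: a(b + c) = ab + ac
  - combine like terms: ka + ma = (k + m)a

(−2v − 1)(8u + 7v − 7)(3v − 6 − 8u)
= (−16uv − 14v² + 14v − 8u − 7v + 7)(3v − 6 − 8u)    [distributive law]
= (−16uv − 14v² + 7v − 8u + 7)(3v − 6 − 8u)    [combine like terms]
= −48uv² + 96uv + 128u²v − 42v³ + 84v² + 112uv² + 21v² − 42v − 56uv − 24uv + 48u + 64u² + 21v − 42 − 56u    [distributive law]
= 64uv² + 16uv + 128u²v − 42v³ + 105v² − 21v − 8u + 64u² − 42    [combine like terms]

64uv² + 16uv + 128u²v − 42v³ + 105v² − 21v − 8u + 64u² − 42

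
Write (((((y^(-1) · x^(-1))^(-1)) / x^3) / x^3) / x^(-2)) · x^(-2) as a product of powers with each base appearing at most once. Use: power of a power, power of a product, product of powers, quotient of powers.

(((((y^(-1) · x^(-1))^(-1)) / x^3) / x^3) / x^(-2)) · x^(-2)
= ((((((y^(-1))^(-1)) · ((x^(-1))^(-1))) / x^3) / x^3) / x^(-2)) · x^(-2)    [power of a product]
= ((((y · ((x^(-1))^(-1))) / x^3) / x^3) / x^(-2)) · x^(-2)    [power of a power]
= ((((y · x) / x^3) / x^3) / x^(-2)) · x^(-2)    [power of a power]
= x^(-5)y    [quotient of powers; product of powers]

x^(-5)y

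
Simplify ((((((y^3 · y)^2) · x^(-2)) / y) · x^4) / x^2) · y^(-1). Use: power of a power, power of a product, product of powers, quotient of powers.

((((((y^3 · y)^2) · x^(-2)) / y) · x^4) / x^2) · y^(-1)
= (((((((y^3)^2) · (y^2)) · x^(-2)) / y) · x^4) / x^2) · y^(-1)    [power of a product]
= (((((y^6 · (y^2)) · x^(-2)) / y) · x^4) / x^2) · y^(-1)    [power of a power]
= ((((y^8 · x^(-2)) / y) · x^4) / x^2) · y^(-1)    [product of powers]
= y^6    [quotient of powers; product of powers]

y^6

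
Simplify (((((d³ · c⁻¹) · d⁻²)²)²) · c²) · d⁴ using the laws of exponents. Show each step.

c⁻²·d⁸

(((((d³ · c⁻¹) · d⁻²)²)²) · c²) · d⁴
= ((((d³ · c⁻¹) · d⁻²)⁴) · c²) · d⁴    [power of a power]
= ((((d³ · c⁻¹)⁴) · ((d⁻²)⁴)) · c²) · d⁴    [power of a product]
= (((((d³)⁴) · ((c⁻¹)⁴)) · ((d⁻²)⁴)) · c²) · d⁴    [power of a product]
= (((d¹² · ((c⁻¹)⁴)) · ((d⁻²)⁴)) · c²) · d⁴    [power of a power]
= (((d¹² · c⁻⁴) · ((d⁻²)⁴)) · c²) · d⁴    [power of a power]
= (((d¹² · c⁻⁴) · d⁻⁸) · c²) · d⁴    [power of a power]
= c⁻²·d⁸    [product of powers]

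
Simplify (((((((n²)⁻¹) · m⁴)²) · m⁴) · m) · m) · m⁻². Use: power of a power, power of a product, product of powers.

m¹²·n⁻⁴

(((((((n²)⁻¹) · m⁴)²) · m⁴) · m) · m) · m⁻²
= (((((((n²)⁻¹)²) · ((m⁴)²)) · m⁴) · m) · m) · m⁻²    [power of a product]
= ((((((n²)⁻²) · ((m⁴)²)) · m⁴) · m) · m) · m⁻²    [power of a power]
= ((((n⁻⁴ · ((m⁴)²)) · m⁴) · m) · m) · m⁻²    [power of a power]
= ((((n⁻⁴ · m⁸) · m⁴) · m) · m) · m⁻²    [power of a power]
= m¹²·n⁻⁴    [product of powers]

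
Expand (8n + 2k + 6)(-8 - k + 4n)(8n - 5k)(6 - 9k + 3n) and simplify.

(8n + 2k + 6)(-8 - k + 4n)(8n - 5k)(6 - 9k + 3n)
= (-64n - 8kn + 32n^2 - 16k - 2k^2 + 8kn - 48 - 6k + 24n)(8n - 5k)(6 - 9k + 3n)    [distributive law]
= (-40n + 32n^2 - 22k - 2k^2 - 48)(8n - 5k)(6 - 9k + 3n)    [combine like terms]
= (-320n^2 + 200kn + 256n^3 - 160kn^2 - 176kn + 110k^2 - 16k^2n + 10k^3 - 384n + 240k)(6 - 9k + 3n)    [distributive law]
= (-320n^2 + 24kn + 256n^3 - 160kn^2 + 110k^2 - 16k^2n + 10k^3 - 384n + 240k)(6 - 9k + 3n)    [combine like terms]
= -1920n^2 + 2880kn^2 - 960n^3 + 144kn - 216k^2n + 72kn^2 + 1536n^3 - 2304kn^3 + 768n^4 - 960kn^2 + 1440k^2n^2 - 480kn^3 + 660k^2 - 990k^3 + 330k^2n - 96k^2n + 144k^3n - 48k^2n^2 + 60k^3 - 90k^4 + 30k^3n - 2304n + 3456kn - 1152n^2 + 1440k - 2160k^2 + 720kn    [distributive law]
= -3072n^2 + 1992kn^2 + 576n^3 + 4320kn + 18k^2n - 2784kn^3 + 768n^4 + 1392k^2n^2 - 1500k^2 - 930k^3 + 174k^3n - 90k^4 - 2304n + 1440k    [combine like terms]

-3072n^2 + 1992kn^2 + 576n^3 + 4320kn + 18k^2n - 2784kn^3 + 768n^4 + 1392k^2n^2 - 1500k^2 - 930k^3 + 174k^3n - 90k^4 - 2304n + 1440k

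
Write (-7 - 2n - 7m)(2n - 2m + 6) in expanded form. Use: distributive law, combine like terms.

(-7 - 2n - 7m)(2n - 2m + 6)
= -14n + 14m - 42 - 4n² + 4mn - 12n - 14mn + 14m² - 42m    [distributive law]
= -26n - 28m - 42 - 4n² - 10mn + 14m²    [combine like terms]

-26n - 28m - 42 - 4n² - 10mn + 14m²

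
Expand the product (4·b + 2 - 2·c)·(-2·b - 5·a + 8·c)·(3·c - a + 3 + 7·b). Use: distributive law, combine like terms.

(4·b + 2 - 2·c)·(-2·b - 5·a + 8·c)·(3·c - a + 3 + 7·b)
= (-8·b² - 20·a·b + 32·b·c - 4·b - 10·a + 16·c + 4·b·c + 10·a·c - 16·c²)·(3·c - a + 3 + 7·b)    [distributive law]
= (-8·b² - 20·a·b + 36·b·c - 4·b - 10·a + 16·c + 10·a·c - 16·c²)·(3·c - a + 3 + 7·b)    [combine like terms]
= -24·b²·c + 8·a·b² - 24·b² - 56·b³ - 60·a·b·c + 20·a²·b - 60·a·b - 140·a·b² + 108·b·c² - 36·a·b·c + 108·b·c + 252·b²·c - 12·b·c + 4·a·b - 12·b - 28·b² - 30·a·c + 10·a² - 30·a - 70·a·b + 48·c² - 16·a·c + 48·c + 112·b·c + 30·a·c² - 10·a²·c + 30·a·c + 70·a·b·c - 48·c³ + 16·a·c² - 48·c² - 112·b·c²    [distributive law]
= 228·b²·c - 132·a·b² - 52·b² - 56·b³ - 26·a·b·c + 20·a²·b - 126·a·b - 4·b·c² + 208·b·c - 12·b - 16·a·c + 10·a² - 30·a + 48·c + 46·a·c² - 10·a²·c - 48·c³    [combine like terms]

228·b²·c - 132·a·b² - 52·b² - 56·b³ - 26·a·b·c + 20·a²·b - 126·a·b - 4·b·c² + 208·b·c - 12·b - 16·a·c + 10·a² - 30·a + 48·c + 46·a·c² - 10·a²·c - 48·c³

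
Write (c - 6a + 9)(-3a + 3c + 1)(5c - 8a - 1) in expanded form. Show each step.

-129ac^2 + 258a^2c - 368ac + 15c^3 + 137c^2 + 17c - 144a^3 + 246a^2 - 39a - 9

(c - 6a + 9)(-3a + 3c + 1)(5c - 8a - 1)
= (-3ac + 3c^2 + c + 18a^2 - 18ac - 6a - 27a + 27c + 9)(5c - 8a - 1)    [distributive law]
= (-21ac + 3c^2 + 28c + 18a^2 - 33a + 9)(5c - 8a - 1)    [combine like terms]
= -105ac^2 + 168a^2c + 21ac + 15c^3 - 24ac^2 - 3c^2 + 140c^2 - 224ac - 28c + 90a^2c - 144a^3 - 18a^2 - 165ac + 264a^2 + 33a + 45c - 72a - 9    [distributive law]
= -129ac^2 + 258a^2c - 368ac + 15c^3 + 137c^2 + 17c - 144a^3 + 246a^2 - 39a - 9    [combine like terms]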